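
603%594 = 9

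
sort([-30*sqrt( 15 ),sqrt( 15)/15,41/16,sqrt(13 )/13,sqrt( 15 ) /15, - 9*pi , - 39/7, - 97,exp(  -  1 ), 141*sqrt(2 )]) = [  -  30 * sqrt( 15),  -  97, - 9*pi,-39/7,sqrt (15 ) /15,sqrt(15 ) /15,sqrt( 13 ) /13,exp( - 1),41/16,141*sqrt( 2) ]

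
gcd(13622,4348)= 2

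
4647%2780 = 1867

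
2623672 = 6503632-3879960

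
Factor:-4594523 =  - 19^1*241817^1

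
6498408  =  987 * 6584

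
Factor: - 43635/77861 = -3^1*5^1*7^( - 3)*227^( - 1) * 2909^1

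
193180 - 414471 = - 221291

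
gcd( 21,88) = 1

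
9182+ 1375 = 10557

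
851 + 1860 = 2711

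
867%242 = 141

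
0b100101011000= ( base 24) 43g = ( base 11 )1885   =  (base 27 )37g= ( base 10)2392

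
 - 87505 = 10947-98452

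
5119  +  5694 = 10813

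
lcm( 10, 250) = 250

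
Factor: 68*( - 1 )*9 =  - 612= -2^2*3^2*17^1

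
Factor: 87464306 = 2^1*337^1 * 129769^1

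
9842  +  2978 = 12820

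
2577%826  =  99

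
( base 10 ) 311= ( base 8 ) 467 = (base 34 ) 95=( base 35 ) 8V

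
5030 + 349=5379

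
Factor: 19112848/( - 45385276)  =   - 2^2*283^( - 1)*40093^( - 1)*1194553^1 = - 4778212/11346319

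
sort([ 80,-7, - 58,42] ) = [ - 58, - 7, 42,80]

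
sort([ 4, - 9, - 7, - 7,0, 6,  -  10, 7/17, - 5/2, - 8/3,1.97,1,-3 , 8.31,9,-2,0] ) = [ - 10, - 9, - 7, -7, - 3, - 8/3  ,-5/2, - 2,0,0, 7/17,1,1.97,4,6 , 8.31,9]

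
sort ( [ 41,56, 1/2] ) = [ 1/2, 41, 56]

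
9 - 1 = 8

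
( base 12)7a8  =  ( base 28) 1cg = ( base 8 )2160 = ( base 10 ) 1136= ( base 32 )13g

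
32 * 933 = 29856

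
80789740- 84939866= - 4150126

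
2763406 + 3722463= 6485869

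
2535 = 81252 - 78717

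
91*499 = 45409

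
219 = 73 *3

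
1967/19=103 + 10/19 = 103.53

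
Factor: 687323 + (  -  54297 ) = 633026 =2^1*113^1*2801^1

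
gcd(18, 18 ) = 18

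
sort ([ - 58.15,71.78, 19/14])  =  [ - 58.15, 19/14,71.78 ] 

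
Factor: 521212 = 2^2*130303^1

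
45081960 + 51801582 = 96883542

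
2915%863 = 326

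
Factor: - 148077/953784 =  - 16453/105976 = - 2^( - 3)*13^(-1)*1019^ ( - 1)*16453^1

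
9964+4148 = 14112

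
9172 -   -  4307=13479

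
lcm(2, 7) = 14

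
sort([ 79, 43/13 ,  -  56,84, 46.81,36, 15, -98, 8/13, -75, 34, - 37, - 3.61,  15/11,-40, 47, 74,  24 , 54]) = [ - 98, - 75,- 56, - 40,  -  37, - 3.61,  8/13, 15/11,43/13,15, 24,34, 36,46.81,  47, 54,  74,79 , 84] 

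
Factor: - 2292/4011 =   -  4/7 = -  2^2*7^( - 1) 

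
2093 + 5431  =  7524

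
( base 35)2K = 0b1011010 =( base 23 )3L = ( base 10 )90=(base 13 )6c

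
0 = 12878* 0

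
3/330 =1/110 = 0.01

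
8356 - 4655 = 3701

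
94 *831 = 78114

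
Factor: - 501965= - 5^1*100393^1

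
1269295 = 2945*431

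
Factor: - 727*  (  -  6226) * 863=2^1*11^1*283^1*727^1*863^1 = 3906198626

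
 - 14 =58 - 72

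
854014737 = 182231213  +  671783524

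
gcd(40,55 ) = 5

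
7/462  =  1/66=0.02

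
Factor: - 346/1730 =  -5^( - 1 ) =- 1/5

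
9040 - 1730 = 7310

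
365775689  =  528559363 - 162783674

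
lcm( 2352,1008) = 7056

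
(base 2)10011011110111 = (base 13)4704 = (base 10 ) 9975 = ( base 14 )38C7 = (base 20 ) 14if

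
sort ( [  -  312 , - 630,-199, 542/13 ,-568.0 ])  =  [-630,  -  568.0,-312,- 199, 542/13 ] 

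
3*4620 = 13860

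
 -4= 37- 41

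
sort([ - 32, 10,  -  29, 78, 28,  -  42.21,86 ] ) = [  -  42.21, - 32, - 29, 10,28 , 78,86 ]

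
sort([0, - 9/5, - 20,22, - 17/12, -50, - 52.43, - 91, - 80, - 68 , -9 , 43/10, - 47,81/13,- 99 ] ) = [ - 99, - 91,  -  80, - 68, - 52.43, - 50, - 47,-20, - 9, - 9/5, - 17/12, 0, 43/10,81/13,  22]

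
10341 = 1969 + 8372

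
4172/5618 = 2086/2809= 0.74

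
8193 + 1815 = 10008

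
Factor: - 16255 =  - 5^1 * 3251^1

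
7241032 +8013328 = 15254360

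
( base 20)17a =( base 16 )226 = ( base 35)fp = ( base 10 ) 550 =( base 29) IS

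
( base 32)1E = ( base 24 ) 1m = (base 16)2E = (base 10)46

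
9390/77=9390/77 = 121.95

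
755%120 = 35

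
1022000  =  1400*730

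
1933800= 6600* 293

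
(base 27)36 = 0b1010111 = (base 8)127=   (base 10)87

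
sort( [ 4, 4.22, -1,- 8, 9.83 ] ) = [  -  8, - 1, 4, 4.22, 9.83]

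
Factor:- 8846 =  - 2^1*4423^1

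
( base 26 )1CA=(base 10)998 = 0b1111100110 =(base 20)29i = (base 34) tc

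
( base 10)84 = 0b1010100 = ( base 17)4g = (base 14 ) 60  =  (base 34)2g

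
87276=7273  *12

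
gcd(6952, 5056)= 632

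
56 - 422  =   - 366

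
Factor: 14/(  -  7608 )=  -2^( - 2 )*3^( - 1)*7^1*317^(  -  1 )= -7/3804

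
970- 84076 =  - 83106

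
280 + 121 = 401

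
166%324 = 166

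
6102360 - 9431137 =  - 3328777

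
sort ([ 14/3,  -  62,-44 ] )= [ - 62, - 44,14/3]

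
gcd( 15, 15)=15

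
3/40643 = 3/40643 = 0.00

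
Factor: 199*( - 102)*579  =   - 2^1*3^2*17^1*193^1*199^1 = - 11752542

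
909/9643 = 909/9643=   0.09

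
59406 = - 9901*(  -  6 ) 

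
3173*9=28557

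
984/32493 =328/10831= 0.03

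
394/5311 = 394/5311=0.07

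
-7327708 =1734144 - 9061852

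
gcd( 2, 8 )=2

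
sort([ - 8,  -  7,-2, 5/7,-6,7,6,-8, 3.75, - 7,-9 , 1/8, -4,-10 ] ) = [-10,-9,-8, - 8, - 7, - 7, - 6, - 4, - 2, 1/8, 5/7, 3.75,6, 7 ]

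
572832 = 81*7072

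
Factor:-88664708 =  - 2^2*11^1*2015107^1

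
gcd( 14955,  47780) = 5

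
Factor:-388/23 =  - 2^2*23^( - 1) * 97^1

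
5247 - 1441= 3806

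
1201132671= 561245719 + 639886952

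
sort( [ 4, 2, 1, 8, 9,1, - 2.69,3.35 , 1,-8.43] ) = [ - 8.43, - 2.69,  1,1,  1, 2,3.35 , 4 , 8, 9 ] 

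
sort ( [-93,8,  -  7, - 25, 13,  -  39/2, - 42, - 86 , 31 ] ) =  [  -  93, - 86, - 42, - 25, - 39/2, - 7, 8, 13, 31]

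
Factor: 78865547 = 101^1 * 263^1*2969^1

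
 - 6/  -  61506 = 1/10251 = 0.00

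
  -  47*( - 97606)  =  4587482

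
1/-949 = - 1 + 948/949 = -0.00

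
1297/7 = 1297/7 =185.29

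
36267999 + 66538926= 102806925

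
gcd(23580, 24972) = 12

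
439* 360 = 158040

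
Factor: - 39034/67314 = - 19517/33657 = - 3^( - 1) * 13^( - 1)*29^1*673^1 * 863^( - 1 ) 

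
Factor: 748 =2^2*11^1*17^1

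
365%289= 76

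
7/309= 7/309 = 0.02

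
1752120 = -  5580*(-314)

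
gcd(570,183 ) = 3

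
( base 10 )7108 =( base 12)4144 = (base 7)26503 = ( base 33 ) 6hd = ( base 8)15704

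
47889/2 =23944 + 1/2 = 23944.50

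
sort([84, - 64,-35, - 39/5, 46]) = [ - 64,-35, - 39/5,  46,84]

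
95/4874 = 95/4874 =0.02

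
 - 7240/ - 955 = 1448/191 = 7.58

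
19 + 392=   411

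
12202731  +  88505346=100708077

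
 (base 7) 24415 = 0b1100011101110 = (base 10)6382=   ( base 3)22202101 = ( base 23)C1B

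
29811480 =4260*6998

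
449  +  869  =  1318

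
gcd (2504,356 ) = 4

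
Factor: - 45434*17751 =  -2^1 * 3^1*61^1*97^1*22717^1 = -806498934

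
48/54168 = 2/2257 = 0.00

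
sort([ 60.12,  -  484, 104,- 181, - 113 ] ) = [ - 484,-181,- 113,60.12,104]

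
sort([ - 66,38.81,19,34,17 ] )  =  [-66, 17, 19,  34,38.81] 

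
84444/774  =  14074/129 = 109.10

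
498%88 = 58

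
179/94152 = 179/94152=0.00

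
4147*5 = 20735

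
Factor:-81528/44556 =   -  86/47 = - 2^1*43^1*47^(-1)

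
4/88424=1/22106  =  0.00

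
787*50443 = 39698641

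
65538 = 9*7282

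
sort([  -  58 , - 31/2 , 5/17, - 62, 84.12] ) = [  -  62, - 58, - 31/2 , 5/17 , 84.12]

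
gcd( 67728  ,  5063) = 83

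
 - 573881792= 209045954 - 782927746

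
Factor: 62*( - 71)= -2^1*31^1*71^1 = - 4402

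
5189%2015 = 1159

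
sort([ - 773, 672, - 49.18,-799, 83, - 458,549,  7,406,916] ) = [ - 799 , - 773, - 458,  -  49.18, 7,  83,406,549, 672,916] 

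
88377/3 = 29459 = 29459.00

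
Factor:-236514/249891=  - 2^1 *31^(  -  1 ) * 2687^( - 1 )*39419^1 =- 78838/83297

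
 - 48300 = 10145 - 58445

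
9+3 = 12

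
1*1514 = 1514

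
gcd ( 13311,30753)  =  459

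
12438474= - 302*( - 41187)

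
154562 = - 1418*(- 109)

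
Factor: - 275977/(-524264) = 2^( - 3) * 13^1*23^1*71^ ( - 1)=299/568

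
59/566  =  59/566 = 0.10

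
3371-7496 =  - 4125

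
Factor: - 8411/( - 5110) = 2^( - 1)*5^( - 1 ) * 7^( - 1)*13^1*73^( - 1 ) * 647^1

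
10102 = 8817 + 1285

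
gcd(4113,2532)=3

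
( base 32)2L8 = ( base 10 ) 2728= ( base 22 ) 5E0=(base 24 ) 4hg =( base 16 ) AA8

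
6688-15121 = -8433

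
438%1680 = 438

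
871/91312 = 67/7024=0.01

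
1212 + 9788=11000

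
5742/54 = 106 +1/3  =  106.33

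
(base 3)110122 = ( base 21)G5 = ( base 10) 341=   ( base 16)155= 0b101010101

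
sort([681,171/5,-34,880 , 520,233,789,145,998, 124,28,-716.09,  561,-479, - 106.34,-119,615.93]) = [-716.09,-479, - 119,-106.34,-34,28, 171/5,124,145,233, 520, 561,615.93,681,789,880,998]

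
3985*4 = 15940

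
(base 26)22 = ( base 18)30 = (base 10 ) 54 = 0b110110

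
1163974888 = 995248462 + 168726426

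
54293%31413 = 22880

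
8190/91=90 = 90.00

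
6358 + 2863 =9221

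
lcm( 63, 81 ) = 567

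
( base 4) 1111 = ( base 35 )2F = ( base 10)85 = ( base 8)125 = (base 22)3J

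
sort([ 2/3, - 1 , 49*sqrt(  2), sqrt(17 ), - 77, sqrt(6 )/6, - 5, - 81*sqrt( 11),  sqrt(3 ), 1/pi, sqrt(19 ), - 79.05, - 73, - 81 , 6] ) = [ - 81 * sqrt( 11),-81, -79.05, - 77, - 73, - 5, - 1, 1/pi, sqrt(6 )/6 , 2/3,sqrt(3 ), sqrt(17), sqrt(19),6, 49*sqrt ( 2)] 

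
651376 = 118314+533062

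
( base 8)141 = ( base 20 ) 4h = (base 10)97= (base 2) 1100001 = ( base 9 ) 117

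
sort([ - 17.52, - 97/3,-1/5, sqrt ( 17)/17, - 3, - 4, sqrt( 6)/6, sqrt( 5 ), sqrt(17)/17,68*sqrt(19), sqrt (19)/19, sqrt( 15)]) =[-97/3, - 17.52,-4,-3,-1/5, sqrt( 19)/19,sqrt( 17)/17, sqrt ( 17)/17, sqrt(6)/6, sqrt( 5 ),sqrt(15), 68*sqrt (19) ] 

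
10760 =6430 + 4330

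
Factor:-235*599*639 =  - 89948835 = - 3^2*5^1*47^1*71^1*599^1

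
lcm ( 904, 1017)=8136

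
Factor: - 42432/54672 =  - 2^2*13^1*67^(  -  1 ) = - 52/67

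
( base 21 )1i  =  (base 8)47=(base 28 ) 1B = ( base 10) 39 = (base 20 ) 1j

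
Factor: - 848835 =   -  3^2*5^1 * 13^1*1451^1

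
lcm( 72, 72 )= 72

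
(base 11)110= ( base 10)132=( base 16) 84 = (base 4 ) 2010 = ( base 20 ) 6c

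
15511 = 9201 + 6310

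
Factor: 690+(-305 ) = 385 = 5^1*7^1*11^1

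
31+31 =62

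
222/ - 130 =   -  2 + 19/65 = - 1.71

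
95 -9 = 86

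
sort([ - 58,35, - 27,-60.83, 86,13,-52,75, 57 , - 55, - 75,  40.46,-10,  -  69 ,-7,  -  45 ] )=[ - 75, - 69, - 60.83,  -  58,- 55, - 52,- 45 , - 27, - 10, - 7, 13, 35,40.46, 57,75,86]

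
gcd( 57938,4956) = 118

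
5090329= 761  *6689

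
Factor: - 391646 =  - 2^1*17^1*11519^1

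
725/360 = 145/72 = 2.01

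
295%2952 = 295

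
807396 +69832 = 877228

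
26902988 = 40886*658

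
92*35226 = 3240792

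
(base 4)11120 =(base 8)530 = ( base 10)344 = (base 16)158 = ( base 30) BE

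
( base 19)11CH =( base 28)9EH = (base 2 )1110100101001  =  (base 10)7465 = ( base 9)11214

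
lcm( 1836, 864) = 14688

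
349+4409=4758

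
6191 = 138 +6053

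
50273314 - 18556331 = 31716983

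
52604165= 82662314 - 30058149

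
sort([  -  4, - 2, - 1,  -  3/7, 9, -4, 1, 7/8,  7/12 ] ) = [ - 4, - 4, - 2, - 1, - 3/7, 7/12, 7/8,1,9] 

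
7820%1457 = 535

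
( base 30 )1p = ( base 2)110111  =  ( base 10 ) 55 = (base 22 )2b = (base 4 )313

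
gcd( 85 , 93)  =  1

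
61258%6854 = 6426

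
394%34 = 20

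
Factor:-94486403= - 11^1*47^1*179^1*1021^1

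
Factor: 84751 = 84751^1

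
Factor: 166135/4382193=3^ ( - 1)*5^1 * 149^1*223^1*1460731^( - 1 ) 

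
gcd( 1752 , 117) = 3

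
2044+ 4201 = 6245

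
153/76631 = 153/76631 = 0.00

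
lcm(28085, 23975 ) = 982975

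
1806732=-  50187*( - 36 ) 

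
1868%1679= 189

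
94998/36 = 15833/6 = 2638.83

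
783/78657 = 261/26219= 0.01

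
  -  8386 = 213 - 8599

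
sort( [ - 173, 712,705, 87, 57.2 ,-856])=[-856, - 173 , 57.2, 87, 705, 712 ] 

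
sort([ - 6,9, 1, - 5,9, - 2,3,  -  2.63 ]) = [ - 6, - 5, - 2.63, - 2 , 1, 3, 9,9] 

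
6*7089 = 42534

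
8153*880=7174640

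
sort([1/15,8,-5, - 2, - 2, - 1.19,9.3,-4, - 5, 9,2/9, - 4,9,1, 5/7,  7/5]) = [ - 5, - 5 , -4, - 4, - 2, - 2, - 1.19,1/15,2/9,5/7,1,7/5 , 8,9,9,9.3] 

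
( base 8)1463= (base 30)R9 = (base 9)1110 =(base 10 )819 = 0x333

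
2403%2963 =2403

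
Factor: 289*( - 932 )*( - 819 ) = 220596012 = 2^2 * 3^2 * 7^1 * 13^1 * 17^2*233^1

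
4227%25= 2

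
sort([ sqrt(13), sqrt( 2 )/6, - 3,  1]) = [ - 3  ,  sqrt(2 )/6,  1, sqrt(13) ]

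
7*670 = 4690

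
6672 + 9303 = 15975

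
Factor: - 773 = -773^1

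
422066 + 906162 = 1328228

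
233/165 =1 + 68/165 = 1.41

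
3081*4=12324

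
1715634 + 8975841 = 10691475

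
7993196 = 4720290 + 3272906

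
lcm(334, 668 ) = 668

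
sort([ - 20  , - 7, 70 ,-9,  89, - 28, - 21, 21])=[ - 28, - 21 , - 20, - 9, - 7 , 21 , 70,  89 ]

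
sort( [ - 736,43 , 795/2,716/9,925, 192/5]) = [ - 736,192/5,43,716/9, 795/2,925] 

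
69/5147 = 69/5147 = 0.01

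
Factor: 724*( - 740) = - 535760= - 2^4*5^1*37^1*181^1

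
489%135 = 84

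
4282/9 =4282/9 = 475.78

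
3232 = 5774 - 2542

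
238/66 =3  +  20/33 =3.61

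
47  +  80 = 127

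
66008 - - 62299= 128307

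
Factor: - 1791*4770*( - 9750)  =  2^2*3^5*5^4*13^1*53^1*199^1= 83294932500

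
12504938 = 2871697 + 9633241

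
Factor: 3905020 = 2^2 * 5^1*7^1 * 27893^1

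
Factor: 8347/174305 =5^ ( - 1)*17^1*71^( - 1) = 17/355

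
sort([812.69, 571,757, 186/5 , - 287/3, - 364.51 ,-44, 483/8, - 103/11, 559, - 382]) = [-382, -364.51, - 287/3,-44,-103/11, 186/5,  483/8, 559,571,  757,812.69]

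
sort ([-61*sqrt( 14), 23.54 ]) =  [ - 61*sqrt(14),23.54]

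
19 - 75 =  - 56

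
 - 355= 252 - 607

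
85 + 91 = 176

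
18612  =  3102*6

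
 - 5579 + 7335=1756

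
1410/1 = 1410 = 1410.00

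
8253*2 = 16506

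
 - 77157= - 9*8573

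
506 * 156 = 78936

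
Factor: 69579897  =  3^1*367^1*63197^1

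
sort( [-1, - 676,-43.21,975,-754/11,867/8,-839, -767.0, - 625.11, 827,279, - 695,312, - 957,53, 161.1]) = [-957,  -  839, - 767.0, - 695, - 676,-625.11, - 754/11, - 43.21,-1,53,867/8,  161.1,279,  312, 827,975 ]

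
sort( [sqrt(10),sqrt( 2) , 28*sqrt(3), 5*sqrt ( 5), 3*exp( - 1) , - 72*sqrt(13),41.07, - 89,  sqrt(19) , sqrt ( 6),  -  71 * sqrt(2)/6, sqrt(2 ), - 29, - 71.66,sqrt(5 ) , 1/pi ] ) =[ - 72*sqrt( 13) , - 89, - 71.66, - 29  , - 71 * sqrt ( 2 )/6,1/pi, 3*exp( - 1), sqrt( 2 ), sqrt ( 2), sqrt(5 ),sqrt( 6 ),sqrt( 10),sqrt ( 19 ),5*sqrt( 5) , 41.07,28*sqrt( 3)]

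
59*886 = 52274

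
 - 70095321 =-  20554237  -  49541084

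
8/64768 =1/8096=0.00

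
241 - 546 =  - 305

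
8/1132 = 2/283 = 0.01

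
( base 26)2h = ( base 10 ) 69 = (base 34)21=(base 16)45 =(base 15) 49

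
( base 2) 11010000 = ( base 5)1313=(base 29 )75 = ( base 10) 208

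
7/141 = 7/141 = 0.05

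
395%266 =129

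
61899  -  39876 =22023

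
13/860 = 13/860  =  0.02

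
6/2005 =6/2005  =  0.00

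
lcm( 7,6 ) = 42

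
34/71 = 34/71 =0.48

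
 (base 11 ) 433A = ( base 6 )42310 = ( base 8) 13142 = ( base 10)5730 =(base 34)4WI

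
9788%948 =308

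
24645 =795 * 31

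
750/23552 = 375/11776=0.03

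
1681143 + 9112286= 10793429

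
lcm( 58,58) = 58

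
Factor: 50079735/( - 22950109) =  - 3^3*5^1*7^(  -  1)*13^(-1)  *43^1*107^( - 1) * 2357^( - 1)*8627^1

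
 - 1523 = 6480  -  8003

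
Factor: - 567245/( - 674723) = 5^1*19^1 * 113^( - 1)=95/113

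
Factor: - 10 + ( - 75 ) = -5^1*17^1 = - 85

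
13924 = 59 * 236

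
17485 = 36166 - 18681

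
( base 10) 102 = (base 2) 1100110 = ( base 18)5c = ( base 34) 30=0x66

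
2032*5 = 10160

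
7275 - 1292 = 5983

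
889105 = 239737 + 649368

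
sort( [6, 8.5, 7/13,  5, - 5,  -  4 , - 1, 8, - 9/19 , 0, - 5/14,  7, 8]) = [- 5 ,- 4,-1, - 9/19, - 5/14,0,7/13  ,  5, 6, 7,8,8,8.5] 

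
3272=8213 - 4941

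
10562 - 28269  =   - 17707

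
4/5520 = 1/1380 = 0.00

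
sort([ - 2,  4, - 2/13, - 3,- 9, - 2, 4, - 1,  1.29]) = [ - 9, - 3, - 2 , - 2, - 1, - 2/13, 1.29,4, 4] 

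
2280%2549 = 2280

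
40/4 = 10 = 10.00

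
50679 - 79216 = - 28537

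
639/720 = 71/80 =0.89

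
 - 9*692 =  - 6228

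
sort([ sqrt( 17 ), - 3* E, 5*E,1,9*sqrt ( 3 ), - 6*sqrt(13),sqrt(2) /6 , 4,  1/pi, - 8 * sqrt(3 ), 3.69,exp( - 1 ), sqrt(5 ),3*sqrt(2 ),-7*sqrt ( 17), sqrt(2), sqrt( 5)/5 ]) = [-7*sqrt(17), - 6*sqrt(13 ), - 8 * sqrt(3 ) ,-3 * E,sqrt( 2)/6,1/pi,  exp( - 1 ) , sqrt(5)/5,1,sqrt( 2),sqrt(5 ),3.69,4,sqrt(17), 3*sqrt(2 ),5*E,9 * sqrt(3) ] 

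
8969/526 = 17+27/526 = 17.05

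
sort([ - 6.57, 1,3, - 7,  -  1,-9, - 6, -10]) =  [-10,-9 , - 7, - 6.57,-6,  -  1,1,3 ] 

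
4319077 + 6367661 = 10686738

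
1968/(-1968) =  - 1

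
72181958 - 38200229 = 33981729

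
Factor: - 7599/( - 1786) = 2^ ( - 1 )* 3^1 * 17^1*19^( - 1) * 47^( - 1 )*149^1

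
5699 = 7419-1720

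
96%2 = 0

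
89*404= 35956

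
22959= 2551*9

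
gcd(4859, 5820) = 1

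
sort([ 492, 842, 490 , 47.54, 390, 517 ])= [47.54  ,  390,490, 492,517, 842]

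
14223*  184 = 2617032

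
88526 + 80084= 168610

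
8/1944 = 1/243=0.00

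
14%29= 14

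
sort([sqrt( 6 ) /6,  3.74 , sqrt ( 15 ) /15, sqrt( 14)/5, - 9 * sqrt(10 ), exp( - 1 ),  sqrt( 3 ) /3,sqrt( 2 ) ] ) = [ - 9*sqrt(10) , sqrt( 15 ) /15, exp ( - 1 ),sqrt( 6 )/6,  sqrt(3 ) /3,  sqrt( 14 )/5,  sqrt( 2 ),3.74]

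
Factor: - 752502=-2^1*3^1 * 167^1*751^1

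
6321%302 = 281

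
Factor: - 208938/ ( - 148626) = 3^( - 1)*23^( - 1)*97^1 =97/69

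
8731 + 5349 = 14080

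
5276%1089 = 920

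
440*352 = 154880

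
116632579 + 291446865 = 408079444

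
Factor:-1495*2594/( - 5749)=3878030/5749 = 2^1*5^1*13^1*23^1*1297^1*5749^( - 1) 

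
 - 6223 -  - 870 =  - 5353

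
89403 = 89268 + 135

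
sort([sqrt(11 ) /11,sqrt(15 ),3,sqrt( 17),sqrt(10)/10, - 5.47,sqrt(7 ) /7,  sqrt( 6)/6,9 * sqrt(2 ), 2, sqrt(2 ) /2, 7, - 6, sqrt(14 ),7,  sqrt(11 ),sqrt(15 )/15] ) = [ - 6, - 5.47,sqrt( 15 ) /15, sqrt( 11)/11,sqrt ( 10) /10,sqrt( 7)/7, sqrt( 6 )/6 , sqrt(2) /2, 2, 3,sqrt(11),sqrt(14),sqrt(15),sqrt(17),7,7, 9  *sqrt( 2 ) ] 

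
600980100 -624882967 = -23902867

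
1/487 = 1/487  =  0.00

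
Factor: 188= 2^2 * 47^1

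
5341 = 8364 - 3023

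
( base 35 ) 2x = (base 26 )3P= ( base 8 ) 147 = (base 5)403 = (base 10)103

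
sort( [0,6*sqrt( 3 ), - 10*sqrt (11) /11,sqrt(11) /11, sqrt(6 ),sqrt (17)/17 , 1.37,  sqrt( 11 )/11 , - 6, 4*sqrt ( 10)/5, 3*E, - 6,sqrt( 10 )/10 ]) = [ - 6, - 6,-10*sqrt( 11 )/11, 0, sqrt( 17) /17,sqrt( 11 ) /11,  sqrt(11 ) /11,sqrt( 10) /10, 1.37,sqrt( 6), 4*sqrt (10)/5, 3*E,6 * sqrt( 3 )] 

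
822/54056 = 411/27028 = 0.02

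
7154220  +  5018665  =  12172885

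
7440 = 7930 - 490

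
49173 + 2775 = 51948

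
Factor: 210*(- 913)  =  -2^1 * 3^1*5^1*7^1*11^1*83^1 = -191730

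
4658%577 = 42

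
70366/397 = 70366/397= 177.24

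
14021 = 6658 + 7363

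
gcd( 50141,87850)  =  7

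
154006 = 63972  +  90034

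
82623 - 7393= 75230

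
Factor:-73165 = -5^1 * 14633^1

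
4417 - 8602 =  - 4185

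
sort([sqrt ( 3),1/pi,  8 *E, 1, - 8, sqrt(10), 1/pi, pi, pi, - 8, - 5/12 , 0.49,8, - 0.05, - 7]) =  [ - 8, - 8, - 7, - 5/12, -0.05, 1/pi,1/pi, 0.49,1 , sqrt( 3 ),pi, pi, sqrt(10),8, 8* E] 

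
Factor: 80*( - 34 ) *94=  - 255680 = - 2^6*5^1*17^1 * 47^1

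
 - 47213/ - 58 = 47213/58= 814.02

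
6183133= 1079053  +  5104080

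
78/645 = 26/215 = 0.12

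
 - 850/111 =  - 850/111 = - 7.66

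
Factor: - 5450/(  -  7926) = 3^( - 1)*5^2*109^1*1321^(- 1)= 2725/3963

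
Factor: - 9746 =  - 2^1*11^1*443^1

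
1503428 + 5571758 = 7075186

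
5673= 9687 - 4014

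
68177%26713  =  14751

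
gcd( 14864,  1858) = 1858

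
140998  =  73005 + 67993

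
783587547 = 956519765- 172932218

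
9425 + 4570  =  13995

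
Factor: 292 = 2^2*73^1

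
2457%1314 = 1143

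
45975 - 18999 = 26976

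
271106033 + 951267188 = 1222373221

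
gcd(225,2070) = 45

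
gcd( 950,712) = 2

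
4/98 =2/49  =  0.04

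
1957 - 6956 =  - 4999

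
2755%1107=541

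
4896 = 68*72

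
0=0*785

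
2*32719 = 65438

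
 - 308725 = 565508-874233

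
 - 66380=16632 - 83012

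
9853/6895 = 1 +2958/6895= 1.43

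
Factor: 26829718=2^1*13414859^1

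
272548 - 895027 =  - 622479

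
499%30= 19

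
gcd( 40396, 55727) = 1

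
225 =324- 99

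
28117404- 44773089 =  - 16655685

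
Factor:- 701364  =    -  2^2 *3^1*211^1*277^1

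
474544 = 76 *6244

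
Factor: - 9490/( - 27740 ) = 2^(-1)*13^1 *19^( -1 ) = 13/38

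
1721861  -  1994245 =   -  272384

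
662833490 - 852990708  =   - 190157218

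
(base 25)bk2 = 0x1cd1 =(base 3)101010020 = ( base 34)6CX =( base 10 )7377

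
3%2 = 1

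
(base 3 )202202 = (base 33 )gw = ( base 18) 1d2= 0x230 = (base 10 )560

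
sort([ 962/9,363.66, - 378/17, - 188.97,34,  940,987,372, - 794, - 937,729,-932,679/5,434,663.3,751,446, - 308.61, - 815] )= [ - 937, - 932,-815 , - 794, - 308.61, - 188.97, - 378/17,34,962/9,  679/5, 363.66,372,434, 446,  663.3,729,751,940, 987]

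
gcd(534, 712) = 178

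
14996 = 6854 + 8142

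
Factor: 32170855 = 5^1 * 41^1 *139^1*1129^1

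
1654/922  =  1 + 366/461 = 1.79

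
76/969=4/51  =  0.08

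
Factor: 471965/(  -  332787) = -3^ (-1) * 5^1*7^(-1)*23^ (-1)*137^1 = - 685/483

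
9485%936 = 125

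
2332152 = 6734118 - 4401966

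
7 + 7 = 14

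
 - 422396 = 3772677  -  4195073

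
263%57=35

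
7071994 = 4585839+2486155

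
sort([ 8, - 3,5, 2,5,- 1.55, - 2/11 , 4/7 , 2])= [ - 3,-1.55,-2/11,4/7,2 , 2,5,5,8]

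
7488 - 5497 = 1991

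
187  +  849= 1036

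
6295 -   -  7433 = 13728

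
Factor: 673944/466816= 2^( - 4 )*3^1*7^ ( - 1 )  *521^( - 1 )*28081^1 =84243/58352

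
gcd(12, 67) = 1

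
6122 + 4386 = 10508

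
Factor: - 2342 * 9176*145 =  - 3116077840 = - 2^4 *5^1 * 29^1*31^1*37^1*1171^1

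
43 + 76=119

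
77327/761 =77327/761 = 101.61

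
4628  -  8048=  - 3420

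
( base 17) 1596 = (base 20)G5H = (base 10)6517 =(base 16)1975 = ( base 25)aah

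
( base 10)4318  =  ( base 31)4F9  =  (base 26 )6A2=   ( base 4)1003132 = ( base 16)10DE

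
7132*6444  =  45958608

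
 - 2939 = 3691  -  6630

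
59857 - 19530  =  40327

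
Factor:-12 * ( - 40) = 2^5*3^1*5^1 =480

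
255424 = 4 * 63856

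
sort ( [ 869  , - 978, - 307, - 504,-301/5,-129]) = [ - 978, - 504 , - 307, - 129, - 301/5 , 869]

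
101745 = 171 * 595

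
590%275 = 40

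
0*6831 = 0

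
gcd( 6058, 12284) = 2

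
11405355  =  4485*2543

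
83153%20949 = 20306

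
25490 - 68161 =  - 42671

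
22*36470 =802340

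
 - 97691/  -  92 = 97691/92  =  1061.86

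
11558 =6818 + 4740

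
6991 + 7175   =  14166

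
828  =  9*92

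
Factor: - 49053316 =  - 2^2*13^1*239^1*3947^1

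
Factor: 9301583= 19^1*489557^1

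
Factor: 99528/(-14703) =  - 2^3*11^1*13^( - 1) = -88/13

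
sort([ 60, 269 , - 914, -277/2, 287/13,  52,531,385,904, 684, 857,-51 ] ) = [-914, - 277/2, - 51, 287/13, 52, 60, 269,385,  531 , 684,857 , 904]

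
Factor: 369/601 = 3^2*41^1*601^( - 1 )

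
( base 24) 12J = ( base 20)1C3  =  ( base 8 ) 1203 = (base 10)643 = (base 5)10033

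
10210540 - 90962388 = - 80751848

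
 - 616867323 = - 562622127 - 54245196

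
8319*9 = 74871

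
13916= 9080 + 4836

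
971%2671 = 971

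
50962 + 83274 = 134236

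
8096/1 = 8096= 8096.00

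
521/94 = 5 + 51/94=5.54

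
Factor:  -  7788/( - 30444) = 11^1*43^( -1) =11/43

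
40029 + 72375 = 112404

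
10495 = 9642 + 853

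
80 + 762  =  842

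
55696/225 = 247 + 121/225 = 247.54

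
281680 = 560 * 503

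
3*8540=25620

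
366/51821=366/51821 = 0.01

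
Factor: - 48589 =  -48589^1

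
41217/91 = 452+85/91 =452.93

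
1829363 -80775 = 1748588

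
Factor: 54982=2^1*37^1*743^1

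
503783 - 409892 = 93891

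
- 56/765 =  - 56/765 = - 0.07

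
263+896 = 1159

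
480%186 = 108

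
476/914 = 238/457 = 0.52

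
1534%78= 52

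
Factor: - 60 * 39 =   -  2^2 * 3^2*5^1*13^1  =  - 2340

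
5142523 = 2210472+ 2932051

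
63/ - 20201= - 1 + 20138/20201 = - 0.00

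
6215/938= 6 + 587/938  =  6.63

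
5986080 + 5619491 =11605571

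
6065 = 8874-2809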